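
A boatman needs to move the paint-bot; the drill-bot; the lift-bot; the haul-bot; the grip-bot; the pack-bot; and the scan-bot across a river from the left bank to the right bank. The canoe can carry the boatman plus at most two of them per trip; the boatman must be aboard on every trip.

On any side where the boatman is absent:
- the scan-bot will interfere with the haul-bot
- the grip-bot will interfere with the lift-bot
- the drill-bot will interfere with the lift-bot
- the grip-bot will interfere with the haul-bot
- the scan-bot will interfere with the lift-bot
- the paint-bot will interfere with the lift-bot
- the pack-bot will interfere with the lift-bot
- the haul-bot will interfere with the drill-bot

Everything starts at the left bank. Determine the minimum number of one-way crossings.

Counting alone: the boatman can take at most 2 across per trip to the right bank, so moving all 7 needs at least 4 loaded trips out, with a return between consecutive ones — at least 7 crossings.
The safety rule pushes this higher. Following every safe sequence of crossings, the most of the 7 that can be at the right bank as the canoe arrives there on crossing 7 is 5 — never all 7.
So no plan with fewer than 9 crossings exists, and this one achieves 9:
1. Boatman goes to the right bank with the haul-bot and the lift-bot.
2. Boatman goes back to the left bank alone.
3. Boatman goes to the right bank with the pack-bot and the paint-bot.
4. Boatman goes back to the left bank with the lift-bot.
5. Boatman goes to the right bank with the drill-bot and the lift-bot.
6. Boatman goes back to the left bank with the haul-bot and the lift-bot.
7. Boatman goes to the right bank with the grip-bot and the scan-bot.
8. Boatman goes back to the left bank alone.
9. Boatman goes to the right bank with the haul-bot and the lift-bot.

9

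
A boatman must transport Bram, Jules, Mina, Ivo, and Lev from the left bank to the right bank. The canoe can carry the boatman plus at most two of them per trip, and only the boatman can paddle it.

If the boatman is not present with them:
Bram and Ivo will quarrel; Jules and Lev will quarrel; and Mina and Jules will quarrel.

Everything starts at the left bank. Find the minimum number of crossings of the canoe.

Counting alone: the boatman can take at most 2 across per trip to the right bank, so moving all 5 needs at least 3 loaded trips out, with a return between consecutive ones — at least 5 crossings.
The plan below uses exactly 5 crossings, so it is optimal:
1. Boatman goes to the right bank with Bram and Jules.  [the left bank: Ivo, Lev, Mina | the right bank: Bram, Jules]
2. Boatman goes back to the left bank alone.  [the left bank: Ivo, Lev, Mina | the right bank: Bram, Jules]
3. Boatman goes to the right bank with Lev and Mina.  [the left bank: Ivo | the right bank: Bram, Jules, Lev, Mina]
4. Boatman goes back to the left bank with Jules.  [the left bank: Ivo, Jules | the right bank: Bram, Lev, Mina]
5. Boatman goes to the right bank with Ivo and Jules.  [the left bank: — | the right bank: Bram, Ivo, Jules, Lev, Mina]

5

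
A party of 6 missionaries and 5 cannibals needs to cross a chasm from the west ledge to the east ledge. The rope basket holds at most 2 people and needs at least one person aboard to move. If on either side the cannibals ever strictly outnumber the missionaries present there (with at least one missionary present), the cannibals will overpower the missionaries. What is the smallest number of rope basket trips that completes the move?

Counting alone: each trip to the east ledge takes at most 2 across and each return brings at least 1 back, so after t trips out (and t−1 returns) at most 2t − (t−1) of the 11 are across; that first reaches 11 at t = 10, so at least 19 crossings are needed.
The plan below uses exactly 19 crossings, so it is optimal:
1. 2 cannibals → the east ledge.  (the west ledge: 6M 3C; the east ledge: 0M 2C)
2. 1 cannibal ← the west ledge.  (the west ledge: 6M 4C; the east ledge: 0M 1C)
3. 2 cannibals → the east ledge.  (the west ledge: 6M 2C; the east ledge: 0M 3C)
4. 1 cannibal ← the west ledge.  (the west ledge: 6M 3C; the east ledge: 0M 2C)
5. 2 missionaries → the east ledge.  (the west ledge: 4M 3C; the east ledge: 2M 2C)
6. 1 cannibal ← the west ledge.  (the west ledge: 4M 4C; the east ledge: 2M 1C)
7. 1 missionary and 1 cannibal → the east ledge.  (the west ledge: 3M 3C; the east ledge: 3M 2C)
8. 1 missionary ← the west ledge.  (the west ledge: 4M 3C; the east ledge: 2M 2C)
9. 1 missionary and 1 cannibal → the east ledge.  (the west ledge: 3M 2C; the east ledge: 3M 3C)
10. 1 cannibal ← the west ledge.  (the west ledge: 3M 3C; the east ledge: 3M 2C)
11. 1 missionary and 1 cannibal → the east ledge.  (the west ledge: 2M 2C; the east ledge: 4M 3C)
12. 1 missionary ← the west ledge.  (the west ledge: 3M 2C; the east ledge: 3M 3C)
13. 1 missionary and 1 cannibal → the east ledge.  (the west ledge: 2M 1C; the east ledge: 4M 4C)
14. 1 cannibal ← the west ledge.  (the west ledge: 2M 2C; the east ledge: 4M 3C)
15. 1 missionary and 1 cannibal → the east ledge.  (the west ledge: 1M 1C; the east ledge: 5M 4C)
16. 1 missionary ← the west ledge.  (the west ledge: 2M 1C; the east ledge: 4M 4C)
17. 1 missionary and 1 cannibal → the east ledge.  (the west ledge: 1M 0C; the east ledge: 5M 5C)
18. 1 cannibal ← the west ledge.  (the west ledge: 1M 1C; the east ledge: 5M 4C)
19. 1 missionary and 1 cannibal → the east ledge.  (the west ledge: 0M 0C; the east ledge: 6M 5C)

19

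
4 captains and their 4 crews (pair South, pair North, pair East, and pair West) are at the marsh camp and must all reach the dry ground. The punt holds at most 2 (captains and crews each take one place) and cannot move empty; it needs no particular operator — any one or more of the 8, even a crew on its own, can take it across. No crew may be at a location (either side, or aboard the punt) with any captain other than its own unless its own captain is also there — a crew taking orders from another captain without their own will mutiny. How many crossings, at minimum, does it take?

Following every safe sequence of crossings from the start, the most of the 8 that can be at the dry ground as the punt arrives there on crossings 1, 3, 5 is 2, 3, 4 respectively; the best ever achieved is 4 of 8.
From crossing 7 on, no configuration arises that was not already reachable earlier: only 44 distinct safe configurations (who is on which side, and where the punt is) can ever be reached, none of them has everyone across, and every continuation just revisits them. So no valid plan exists.

impossible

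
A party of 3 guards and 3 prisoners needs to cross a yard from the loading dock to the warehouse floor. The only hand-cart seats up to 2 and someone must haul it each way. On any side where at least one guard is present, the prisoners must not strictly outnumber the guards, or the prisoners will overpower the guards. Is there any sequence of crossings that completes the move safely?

1. 2 prisoners → the warehouse floor.  (the loading dock: 3G 1P; the warehouse floor: 0G 2P)
2. 1 prisoner ← the loading dock.  (the loading dock: 3G 2P; the warehouse floor: 0G 1P)
3. 2 prisoners → the warehouse floor.  (the loading dock: 3G 0P; the warehouse floor: 0G 3P)
4. 1 prisoner ← the loading dock.  (the loading dock: 3G 1P; the warehouse floor: 0G 2P)
5. 2 guards → the warehouse floor.  (the loading dock: 1G 1P; the warehouse floor: 2G 2P)
6. 1 guard and 1 prisoner ← the loading dock.  (the loading dock: 2G 2P; the warehouse floor: 1G 1P)
7. 2 guards → the warehouse floor.  (the loading dock: 0G 2P; the warehouse floor: 3G 1P)
8. 1 prisoner ← the loading dock.  (the loading dock: 0G 3P; the warehouse floor: 3G 0P)
9. 2 prisoners → the warehouse floor.  (the loading dock: 0G 1P; the warehouse floor: 3G 2P)
10. 1 prisoner ← the loading dock.  (the loading dock: 0G 2P; the warehouse floor: 3G 1P)
11. 2 prisoners → the warehouse floor.  (the loading dock: 0G 0P; the warehouse floor: 3G 3P)

Yes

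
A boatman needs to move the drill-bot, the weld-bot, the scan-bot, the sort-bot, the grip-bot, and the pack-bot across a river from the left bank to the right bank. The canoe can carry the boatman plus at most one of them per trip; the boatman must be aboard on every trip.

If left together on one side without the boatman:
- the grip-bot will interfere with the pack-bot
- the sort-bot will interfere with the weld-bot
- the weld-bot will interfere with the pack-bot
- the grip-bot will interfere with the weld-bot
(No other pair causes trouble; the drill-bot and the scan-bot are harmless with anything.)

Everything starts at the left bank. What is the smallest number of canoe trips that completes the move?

impossible

Whatever the first load, the items left behind include a forbidden pair without the boatman. No opening move is safe, so no plan exists.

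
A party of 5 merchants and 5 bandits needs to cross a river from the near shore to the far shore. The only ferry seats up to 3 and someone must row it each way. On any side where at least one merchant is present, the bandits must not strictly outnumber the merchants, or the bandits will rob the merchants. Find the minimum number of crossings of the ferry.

Counting alone: each trip to the far shore takes at most 3 across and each return brings at least 1 back, so after t trips out (and t−1 returns) at most 3t − (t−1) of the 10 are across; that first reaches 10 at t = 5, so at least 9 crossings are needed.
The safety rule pushes this higher. Following every safe sequence of crossings, the most of the 10 that can be at the far shore as the ferry arrives there on crossing 9 is 9 — never all 10.
So no plan with fewer than 11 crossings exists, and this one achieves 11:
1. 2 bandits → the far shore.  (the near shore: 5M 3B; the far shore: 0M 2B)
2. 1 bandit ← the near shore.  (the near shore: 5M 4B; the far shore: 0M 1B)
3. 3 bandits → the far shore.  (the near shore: 5M 1B; the far shore: 0M 4B)
4. 1 bandit ← the near shore.  (the near shore: 5M 2B; the far shore: 0M 3B)
5. 3 merchants → the far shore.  (the near shore: 2M 2B; the far shore: 3M 3B)
6. 1 merchant and 1 bandit ← the near shore.  (the near shore: 3M 3B; the far shore: 2M 2B)
7. 3 merchants → the far shore.  (the near shore: 0M 3B; the far shore: 5M 2B)
8. 1 bandit ← the near shore.  (the near shore: 0M 4B; the far shore: 5M 1B)
9. 2 bandits → the far shore.  (the near shore: 0M 2B; the far shore: 5M 3B)
10. 1 bandit ← the near shore.  (the near shore: 0M 3B; the far shore: 5M 2B)
11. 3 bandits → the far shore.  (the near shore: 0M 0B; the far shore: 5M 5B)

11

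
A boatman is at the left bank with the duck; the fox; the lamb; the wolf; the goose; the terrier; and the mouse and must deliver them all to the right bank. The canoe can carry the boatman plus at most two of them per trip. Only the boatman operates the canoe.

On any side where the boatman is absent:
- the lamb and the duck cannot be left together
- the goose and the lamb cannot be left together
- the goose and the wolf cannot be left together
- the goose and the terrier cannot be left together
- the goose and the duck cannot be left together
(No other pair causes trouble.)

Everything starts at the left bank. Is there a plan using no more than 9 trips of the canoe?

No

Counting alone: the boatman can take at most 2 across per trip to the right bank, so moving all 7 needs at least 4 loaded trips out, with a return between consecutive ones — at least 7 crossings.
The safety rule pushes this higher. Following every safe sequence of crossings, the most of the 7 that can be at the right bank as the canoe arrives there on crossings 7, 9 is 5, 6 respectively — never all 7.
So the move cannot be finished within 9 crossings. (The shortest complete plan takes 11:)
1. Boatman goes to the right bank with the duck and the goose.  [the left bank: the fox, the lamb, the mouse, the terrier, the wolf | the right bank: the duck, the goose]
2. Boatman goes back to the left bank with the duck.  [the left bank: the duck, the fox, the lamb, the mouse, the terrier, the wolf | the right bank: the goose]
3. Boatman goes to the right bank with the duck and the fox.  [the left bank: the lamb, the mouse, the terrier, the wolf | the right bank: the duck, the fox, the goose]
4. Boatman goes back to the left bank with the duck.  [the left bank: the duck, the lamb, the mouse, the terrier, the wolf | the right bank: the fox, the goose]
5. Boatman goes to the right bank with the duck and the wolf.  [the left bank: the lamb, the mouse, the terrier | the right bank: the duck, the fox, the goose, the wolf]
6. Boatman goes back to the left bank with the goose.  [the left bank: the goose, the lamb, the mouse, the terrier | the right bank: the duck, the fox, the wolf]
7. Boatman goes to the right bank with the lamb and the terrier.  [the left bank: the goose, the mouse | the right bank: the duck, the fox, the lamb, the terrier, the wolf]
8. Boatman goes back to the left bank with the duck.  [the left bank: the duck, the goose, the mouse | the right bank: the fox, the lamb, the terrier, the wolf]
9. Boatman goes to the right bank with the duck and the mouse.  [the left bank: the goose | the right bank: the duck, the fox, the lamb, the mouse, the terrier, the wolf]
10. Boatman goes back to the left bank with the duck.  [the left bank: the duck, the goose | the right bank: the fox, the lamb, the mouse, the terrier, the wolf]
11. Boatman goes to the right bank with the duck and the goose.  [the left bank: — | the right bank: the duck, the fox, the goose, the lamb, the mouse, the terrier, the wolf]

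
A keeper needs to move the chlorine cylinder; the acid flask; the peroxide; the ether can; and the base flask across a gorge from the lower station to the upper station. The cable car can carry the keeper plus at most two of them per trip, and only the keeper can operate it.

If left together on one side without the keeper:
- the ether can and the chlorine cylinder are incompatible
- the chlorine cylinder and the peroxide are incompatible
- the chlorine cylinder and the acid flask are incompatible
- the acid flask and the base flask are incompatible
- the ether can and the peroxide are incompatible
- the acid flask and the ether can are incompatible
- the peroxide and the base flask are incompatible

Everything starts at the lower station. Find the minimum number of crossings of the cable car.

impossible

Whatever the first load, the items left behind include a forbidden pair without the keeper. No opening move is safe, so no plan exists.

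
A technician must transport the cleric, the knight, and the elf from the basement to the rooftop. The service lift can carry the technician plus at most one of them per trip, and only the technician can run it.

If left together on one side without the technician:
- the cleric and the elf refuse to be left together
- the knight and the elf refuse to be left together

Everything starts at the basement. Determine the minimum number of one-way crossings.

Counting alone: the technician can take at most 1 across per trip to the rooftop, so moving all 3 needs at least 3 loaded trips out, with a return between consecutive ones — at least 5 crossings.
The safety rule pushes this higher. Following every safe sequence of crossings, the most of the 3 that can be at the rooftop as the service lift arrives there on crossing 5 is 2 — never all 3.
So no plan with fewer than 7 crossings exists, and this one achieves 7:
1. Technician goes to the rooftop with the elf.
2. Technician goes back to the basement alone.
3. Technician goes to the rooftop with the cleric.
4. Technician goes back to the basement with the elf.
5. Technician goes to the rooftop with the knight.
6. Technician goes back to the basement alone.
7. Technician goes to the rooftop with the elf.

7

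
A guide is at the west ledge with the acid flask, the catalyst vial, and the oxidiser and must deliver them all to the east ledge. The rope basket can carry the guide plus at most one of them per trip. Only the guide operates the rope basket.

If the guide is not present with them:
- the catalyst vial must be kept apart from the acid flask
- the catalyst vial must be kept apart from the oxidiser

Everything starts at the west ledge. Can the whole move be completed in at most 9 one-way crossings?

Yes — this plan uses 7 crossings (≤ 9):
1. Guide goes to the east ledge with the catalyst vial.  [the west ledge: the acid flask, the oxidiser | the east ledge: the catalyst vial]
2. Guide goes back to the west ledge alone.  [the west ledge: the acid flask, the oxidiser | the east ledge: the catalyst vial]
3. Guide goes to the east ledge with the acid flask.  [the west ledge: the oxidiser | the east ledge: the acid flask, the catalyst vial]
4. Guide goes back to the west ledge with the catalyst vial.  [the west ledge: the catalyst vial, the oxidiser | the east ledge: the acid flask]
5. Guide goes to the east ledge with the oxidiser.  [the west ledge: the catalyst vial | the east ledge: the acid flask, the oxidiser]
6. Guide goes back to the west ledge alone.  [the west ledge: the catalyst vial | the east ledge: the acid flask, the oxidiser]
7. Guide goes to the east ledge with the catalyst vial.  [the west ledge: — | the east ledge: the acid flask, the catalyst vial, the oxidiser]

Yes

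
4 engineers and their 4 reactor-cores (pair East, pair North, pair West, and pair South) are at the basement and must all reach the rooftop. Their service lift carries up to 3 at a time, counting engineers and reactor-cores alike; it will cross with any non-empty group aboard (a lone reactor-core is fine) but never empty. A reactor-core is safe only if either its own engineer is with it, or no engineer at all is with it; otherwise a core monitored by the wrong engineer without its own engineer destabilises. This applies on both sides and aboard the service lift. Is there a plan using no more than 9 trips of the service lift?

Yes — this plan uses 9 crossings (≤ 9):
1. engineer East and reactor-core East cross → the rooftop.
2. engineer East crosses ← the basement.
3. engineer East, engineer North, and reactor-core North cross → the rooftop.
4. engineer East and reactor-core East cross ← the basement.
5. engineer East, engineer South, and engineer West cross → the rooftop.
6. reactor-core North crosses ← the basement.
7. reactor-core East and reactor-core North cross → the rooftop.
8. reactor-core East crosses ← the basement.
9. reactor-core East, reactor-core South, and reactor-core West cross → the rooftop.

Yes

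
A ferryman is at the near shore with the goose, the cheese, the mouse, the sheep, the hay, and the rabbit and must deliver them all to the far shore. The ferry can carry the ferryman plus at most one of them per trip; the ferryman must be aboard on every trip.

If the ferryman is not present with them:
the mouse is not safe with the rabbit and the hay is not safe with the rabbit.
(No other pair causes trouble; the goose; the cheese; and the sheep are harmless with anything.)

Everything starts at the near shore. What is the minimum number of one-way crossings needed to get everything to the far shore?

Counting alone: the ferryman can take at most 1 across per trip to the far shore, so moving all 6 needs at least 6 loaded trips out, with a return between consecutive ones — at least 11 crossings.
The safety rule pushes this higher. Following every safe sequence of crossings, the most of the 6 that can be at the far shore as the ferry arrives there on crossing 11 is 5 — never all 6.
So no plan with fewer than 13 crossings exists, and this one achieves 13:
1. Ferryman goes to the far shore with the rabbit.
2. Ferryman goes back to the near shore alone.
3. Ferryman goes to the far shore with the goose.
4. Ferryman goes back to the near shore alone.
5. Ferryman goes to the far shore with the cheese.
6. Ferryman goes back to the near shore alone.
7. Ferryman goes to the far shore with the mouse.
8. Ferryman goes back to the near shore with the rabbit.
9. Ferryman goes to the far shore with the hay.
10. Ferryman goes back to the near shore alone.
11. Ferryman goes to the far shore with the sheep.
12. Ferryman goes back to the near shore alone.
13. Ferryman goes to the far shore with the rabbit.

13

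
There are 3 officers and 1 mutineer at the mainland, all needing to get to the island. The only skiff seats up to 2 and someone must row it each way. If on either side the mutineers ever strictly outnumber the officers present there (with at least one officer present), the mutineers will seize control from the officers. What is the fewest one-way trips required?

Counting alone: each trip to the island takes at most 2 across and each return brings at least 1 back, so after t trips out (and t−1 returns) at most 2t − (t−1) of the 4 are across; that first reaches 4 at t = 3, so at least 5 crossings are needed.
The plan below uses exactly 5 crossings, so it is optimal:
1. 1 officer and 1 mutineer → the island.  (the mainland: 2O 0M; the island: 1O 1M)
2. 1 mutineer ← the mainland.  (the mainland: 2O 1M; the island: 1O 0M)
3. 1 officer and 1 mutineer → the island.  (the mainland: 1O 0M; the island: 2O 1M)
4. 1 mutineer ← the mainland.  (the mainland: 1O 1M; the island: 2O 0M)
5. 1 officer and 1 mutineer → the island.  (the mainland: 0O 0M; the island: 3O 1M)

5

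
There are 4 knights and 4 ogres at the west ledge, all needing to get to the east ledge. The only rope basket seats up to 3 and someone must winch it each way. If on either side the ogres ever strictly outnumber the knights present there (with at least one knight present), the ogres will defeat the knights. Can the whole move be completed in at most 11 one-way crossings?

Yes

Yes — this plan uses 9 crossings (≤ 11):
1. 2 ogres → the east ledge.  (the west ledge: 4K 2O; the east ledge: 0K 2O)
2. 1 ogre ← the west ledge.  (the west ledge: 4K 3O; the east ledge: 0K 1O)
3. 3 ogres → the east ledge.  (the west ledge: 4K 0O; the east ledge: 0K 4O)
4. 1 ogre ← the west ledge.  (the west ledge: 4K 1O; the east ledge: 0K 3O)
5. 3 knights → the east ledge.  (the west ledge: 1K 1O; the east ledge: 3K 3O)
6. 1 knight and 1 ogre ← the west ledge.  (the west ledge: 2K 2O; the east ledge: 2K 2O)
7. 2 knights → the east ledge.  (the west ledge: 0K 2O; the east ledge: 4K 2O)
8. 1 ogre ← the west ledge.  (the west ledge: 0K 3O; the east ledge: 4K 1O)
9. 3 ogres → the east ledge.  (the west ledge: 0K 0O; the east ledge: 4K 4O)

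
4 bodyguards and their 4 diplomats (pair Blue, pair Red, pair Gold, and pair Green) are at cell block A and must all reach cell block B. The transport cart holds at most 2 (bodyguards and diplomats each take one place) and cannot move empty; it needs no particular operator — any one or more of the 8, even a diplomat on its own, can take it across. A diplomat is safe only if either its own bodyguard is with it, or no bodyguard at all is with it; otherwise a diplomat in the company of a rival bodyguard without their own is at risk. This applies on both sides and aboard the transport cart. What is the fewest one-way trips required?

impossible

Following every safe sequence of crossings from the start, the most of the 8 that can be at cell block B as the transport cart arrives there on crossings 1, 3, 5 is 2, 3, 4 respectively; the best ever achieved is 4 of 8.
From crossing 7 on, no configuration arises that was not already reachable earlier: only 44 distinct safe configurations (who is on which side, and where the transport cart is) can ever be reached, none of them has everyone across, and every continuation just revisits them. So no valid plan exists.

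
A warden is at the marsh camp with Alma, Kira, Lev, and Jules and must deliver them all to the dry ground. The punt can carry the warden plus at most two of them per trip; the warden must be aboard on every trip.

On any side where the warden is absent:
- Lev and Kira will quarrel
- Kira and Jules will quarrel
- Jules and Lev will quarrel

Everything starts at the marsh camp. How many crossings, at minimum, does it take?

Counting alone: the warden can take at most 2 across per trip to the dry ground, so moving all 4 needs at least 2 loaded trips out, with a return between consecutive ones — at least 3 crossings.
The safety rule pushes this higher. Following every safe sequence of crossings, the most of the 4 that can be at the dry ground as the punt arrives there on crossing 3 is 3 — never all 4.
So no plan with fewer than 5 crossings exists, and this one achieves 5:
1. Warden goes to the dry ground with Kira and Lev.  [the marsh camp: Alma, Jules | the dry ground: Kira, Lev]
2. Warden goes back to the marsh camp with Kira.  [the marsh camp: Alma, Jules, Kira | the dry ground: Lev]
3. Warden goes to the dry ground with Alma and Kira.  [the marsh camp: Jules | the dry ground: Alma, Kira, Lev]
4. Warden goes back to the marsh camp with Kira.  [the marsh camp: Jules, Kira | the dry ground: Alma, Lev]
5. Warden goes to the dry ground with Jules and Kira.  [the marsh camp: — | the dry ground: Alma, Jules, Kira, Lev]

5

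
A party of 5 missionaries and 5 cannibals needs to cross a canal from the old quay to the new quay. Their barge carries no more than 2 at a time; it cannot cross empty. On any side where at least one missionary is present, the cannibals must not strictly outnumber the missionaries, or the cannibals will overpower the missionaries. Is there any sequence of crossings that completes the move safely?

Following every safe sequence of crossings from the start, the most of the 10 that can be at the new quay as the barge arrives there on crossings 1, 3, 5, 7 is 2, 3, 4, 5 respectively; the best ever achieved is 5 of 10.
From crossing 9 on, no configuration arises that was not already reachable earlier: only 13 distinct safe configurations (who is on which side, and where the barge is) can ever be reached, none of them has everyone across, and every continuation just revisits them. They are: 0 missionaries + 0 cannibals across (barge back at the start); 0 missionaries + 1 cannibal across (barge there); 0 missionaries + 1 cannibal across (barge back at the start); 0 missionaries + 2 cannibals across (barge there); 0 missionaries + 2 cannibals across (barge back at the start); 0 missionaries + 3 cannibals across (barge there); 0 missionaries + 3 cannibals across (barge back at the start); 0 missionaries + 4 cannibals across (barge there); 0 missionaries + 4 cannibals across (barge back at the start); 0 missionaries + 5 cannibals across (barge there); 1 missionary + 1 cannibal across (barge there); 1 missionary + 1 cannibal across (barge back at the start); 2 missionaries + 2 cannibals across (barge there). So no valid plan exists.

No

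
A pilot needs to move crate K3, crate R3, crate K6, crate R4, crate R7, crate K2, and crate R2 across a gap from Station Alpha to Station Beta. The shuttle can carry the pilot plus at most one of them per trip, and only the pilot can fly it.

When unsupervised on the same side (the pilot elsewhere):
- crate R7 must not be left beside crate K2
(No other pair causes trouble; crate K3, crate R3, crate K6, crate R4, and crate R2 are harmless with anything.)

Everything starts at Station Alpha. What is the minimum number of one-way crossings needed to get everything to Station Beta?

Counting alone: the pilot can take at most 1 across per trip to Station Beta, so moving all 7 needs at least 7 loaded trips out, with a return between consecutive ones — at least 13 crossings.
The plan below uses exactly 13 crossings, so it is optimal:
1. Pilot goes to Station Beta with crate R7.  [Station Alpha: crate K2, crate K3, crate K6, crate R2, crate R3, crate R4 | Station Beta: crate R7]
2. Pilot goes back to Station Alpha alone.  [Station Alpha: crate K2, crate K3, crate K6, crate R2, crate R3, crate R4 | Station Beta: crate R7]
3. Pilot goes to Station Beta with crate K3.  [Station Alpha: crate K2, crate K6, crate R2, crate R3, crate R4 | Station Beta: crate K3, crate R7]
4. Pilot goes back to Station Alpha alone.  [Station Alpha: crate K2, crate K6, crate R2, crate R3, crate R4 | Station Beta: crate K3, crate R7]
5. Pilot goes to Station Beta with crate R3.  [Station Alpha: crate K2, crate K6, crate R2, crate R4 | Station Beta: crate K3, crate R3, crate R7]
6. Pilot goes back to Station Alpha alone.  [Station Alpha: crate K2, crate K6, crate R2, crate R4 | Station Beta: crate K3, crate R3, crate R7]
7. Pilot goes to Station Beta with crate K6.  [Station Alpha: crate K2, crate R2, crate R4 | Station Beta: crate K3, crate K6, crate R3, crate R7]
8. Pilot goes back to Station Alpha alone.  [Station Alpha: crate K2, crate R2, crate R4 | Station Beta: crate K3, crate K6, crate R3, crate R7]
9. Pilot goes to Station Beta with crate R4.  [Station Alpha: crate K2, crate R2 | Station Beta: crate K3, crate K6, crate R3, crate R4, crate R7]
10. Pilot goes back to Station Alpha alone.  [Station Alpha: crate K2, crate R2 | Station Beta: crate K3, crate K6, crate R3, crate R4, crate R7]
11. Pilot goes to Station Beta with crate R2.  [Station Alpha: crate K2 | Station Beta: crate K3, crate K6, crate R2, crate R3, crate R4, crate R7]
12. Pilot goes back to Station Alpha alone.  [Station Alpha: crate K2 | Station Beta: crate K3, crate K6, crate R2, crate R3, crate R4, crate R7]
13. Pilot goes to Station Beta with crate K2.  [Station Alpha: — | Station Beta: crate K2, crate K3, crate K6, crate R2, crate R3, crate R4, crate R7]

13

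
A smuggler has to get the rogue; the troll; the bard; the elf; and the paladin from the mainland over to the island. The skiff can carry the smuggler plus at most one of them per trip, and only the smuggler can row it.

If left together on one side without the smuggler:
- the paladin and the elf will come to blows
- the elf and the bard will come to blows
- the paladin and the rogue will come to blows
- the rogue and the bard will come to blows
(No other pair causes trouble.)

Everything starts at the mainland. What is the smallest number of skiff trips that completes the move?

impossible

Whatever the first load, the items left behind include a forbidden pair without the smuggler. No opening move is safe, so no plan exists.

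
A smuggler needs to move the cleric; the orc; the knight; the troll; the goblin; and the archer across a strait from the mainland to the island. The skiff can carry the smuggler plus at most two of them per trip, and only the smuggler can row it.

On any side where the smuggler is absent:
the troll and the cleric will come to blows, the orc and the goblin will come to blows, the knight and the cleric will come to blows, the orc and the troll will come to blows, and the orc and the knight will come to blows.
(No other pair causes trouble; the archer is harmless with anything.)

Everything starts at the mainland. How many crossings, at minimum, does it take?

7

Counting alone: the smuggler can take at most 2 across per trip to the island, so moving all 6 needs at least 3 loaded trips out, with a return between consecutive ones — at least 5 crossings.
The safety rule pushes this higher. Following every safe sequence of crossings, the most of the 6 that can be at the island as the skiff arrives there on crossing 5 is 5 — never all 6.
So no plan with fewer than 7 crossings exists, and this one achieves 7:
1. Smuggler goes to the island with the cleric and the orc.  [the mainland: the archer, the goblin, the knight, the troll | the island: the cleric, the orc]
2. Smuggler goes back to the mainland alone.  [the mainland: the archer, the goblin, the knight, the troll | the island: the cleric, the orc]
3. Smuggler goes to the island with the knight and the troll.  [the mainland: the archer, the goblin | the island: the cleric, the knight, the orc, the troll]
4. Smuggler goes back to the mainland with the cleric and the orc.  [the mainland: the archer, the cleric, the goblin, the orc | the island: the knight, the troll]
5. Smuggler goes to the island with the archer and the goblin.  [the mainland: the cleric, the orc | the island: the archer, the goblin, the knight, the troll]
6. Smuggler goes back to the mainland alone.  [the mainland: the cleric, the orc | the island: the archer, the goblin, the knight, the troll]
7. Smuggler goes to the island with the cleric and the orc.  [the mainland: — | the island: the archer, the cleric, the goblin, the knight, the orc, the troll]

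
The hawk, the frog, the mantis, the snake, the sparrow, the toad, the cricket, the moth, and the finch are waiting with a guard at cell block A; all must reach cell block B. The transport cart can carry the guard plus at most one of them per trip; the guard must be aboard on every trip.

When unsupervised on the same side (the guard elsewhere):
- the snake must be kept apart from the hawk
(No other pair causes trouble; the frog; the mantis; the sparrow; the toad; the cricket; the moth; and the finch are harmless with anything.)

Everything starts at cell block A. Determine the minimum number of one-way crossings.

Counting alone: the guard can take at most 1 across per trip to cell block B, so moving all 9 needs at least 9 loaded trips out, with a return between consecutive ones — at least 17 crossings.
The plan below uses exactly 17 crossings, so it is optimal:
1. Guard goes to cell block B with the hawk.  [cell block A: the cricket, the finch, the frog, the mantis, the moth, the snake, the sparrow, the toad | cell block B: the hawk]
2. Guard goes back to cell block A alone.  [cell block A: the cricket, the finch, the frog, the mantis, the moth, the snake, the sparrow, the toad | cell block B: the hawk]
3. Guard goes to cell block B with the frog.  [cell block A: the cricket, the finch, the mantis, the moth, the snake, the sparrow, the toad | cell block B: the frog, the hawk]
4. Guard goes back to cell block A alone.  [cell block A: the cricket, the finch, the mantis, the moth, the snake, the sparrow, the toad | cell block B: the frog, the hawk]
5. Guard goes to cell block B with the mantis.  [cell block A: the cricket, the finch, the moth, the snake, the sparrow, the toad | cell block B: the frog, the hawk, the mantis]
6. Guard goes back to cell block A alone.  [cell block A: the cricket, the finch, the moth, the snake, the sparrow, the toad | cell block B: the frog, the hawk, the mantis]
7. Guard goes to cell block B with the sparrow.  [cell block A: the cricket, the finch, the moth, the snake, the toad | cell block B: the frog, the hawk, the mantis, the sparrow]
8. Guard goes back to cell block A alone.  [cell block A: the cricket, the finch, the moth, the snake, the toad | cell block B: the frog, the hawk, the mantis, the sparrow]
9. Guard goes to cell block B with the toad.  [cell block A: the cricket, the finch, the moth, the snake | cell block B: the frog, the hawk, the mantis, the sparrow, the toad]
10. Guard goes back to cell block A alone.  [cell block A: the cricket, the finch, the moth, the snake | cell block B: the frog, the hawk, the mantis, the sparrow, the toad]
11. Guard goes to cell block B with the cricket.  [cell block A: the finch, the moth, the snake | cell block B: the cricket, the frog, the hawk, the mantis, the sparrow, the toad]
12. Guard goes back to cell block A alone.  [cell block A: the finch, the moth, the snake | cell block B: the cricket, the frog, the hawk, the mantis, the sparrow, the toad]
13. Guard goes to cell block B with the moth.  [cell block A: the finch, the snake | cell block B: the cricket, the frog, the hawk, the mantis, the moth, the sparrow, the toad]
14. Guard goes back to cell block A alone.  [cell block A: the finch, the snake | cell block B: the cricket, the frog, the hawk, the mantis, the moth, the sparrow, the toad]
15. Guard goes to cell block B with the finch.  [cell block A: the snake | cell block B: the cricket, the finch, the frog, the hawk, the mantis, the moth, the sparrow, the toad]
16. Guard goes back to cell block A alone.  [cell block A: the snake | cell block B: the cricket, the finch, the frog, the hawk, the mantis, the moth, the sparrow, the toad]
17. Guard goes to cell block B with the snake.  [cell block A: — | cell block B: the cricket, the finch, the frog, the hawk, the mantis, the moth, the snake, the sparrow, the toad]

17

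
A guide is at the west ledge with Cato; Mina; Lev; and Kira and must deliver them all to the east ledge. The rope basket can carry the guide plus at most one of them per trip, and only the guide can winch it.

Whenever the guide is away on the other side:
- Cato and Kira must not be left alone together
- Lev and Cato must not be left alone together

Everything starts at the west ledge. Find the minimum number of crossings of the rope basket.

9

Counting alone: the guide can take at most 1 across per trip to the east ledge, so moving all 4 needs at least 4 loaded trips out, with a return between consecutive ones — at least 7 crossings.
The safety rule pushes this higher. Following every safe sequence of crossings, the most of the 4 that can be at the east ledge as the rope basket arrives there on crossing 7 is 3 — never all 4.
So no plan with fewer than 9 crossings exists, and this one achieves 9:
1. Guide goes to the east ledge with Cato.  [the west ledge: Kira, Lev, Mina | the east ledge: Cato]
2. Guide goes back to the west ledge alone.  [the west ledge: Kira, Lev, Mina | the east ledge: Cato]
3. Guide goes to the east ledge with Mina.  [the west ledge: Kira, Lev | the east ledge: Cato, Mina]
4. Guide goes back to the west ledge alone.  [the west ledge: Kira, Lev | the east ledge: Cato, Mina]
5. Guide goes to the east ledge with Lev.  [the west ledge: Kira | the east ledge: Cato, Lev, Mina]
6. Guide goes back to the west ledge with Cato.  [the west ledge: Cato, Kira | the east ledge: Lev, Mina]
7. Guide goes to the east ledge with Kira.  [the west ledge: Cato | the east ledge: Kira, Lev, Mina]
8. Guide goes back to the west ledge alone.  [the west ledge: Cato | the east ledge: Kira, Lev, Mina]
9. Guide goes to the east ledge with Cato.  [the west ledge: — | the east ledge: Cato, Kira, Lev, Mina]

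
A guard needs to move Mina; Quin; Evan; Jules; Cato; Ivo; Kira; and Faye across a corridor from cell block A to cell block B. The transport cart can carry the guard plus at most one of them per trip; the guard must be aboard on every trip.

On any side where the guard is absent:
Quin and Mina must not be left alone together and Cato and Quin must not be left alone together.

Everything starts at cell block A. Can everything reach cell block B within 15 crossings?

Counting alone: the guard can take at most 1 across per trip to cell block B, so moving all 8 needs at least 8 loaded trips out, with a return between consecutive ones — at least 15 crossings.
The safety rule pushes this higher. Following every safe sequence of crossings, the most of the 8 that can be at cell block B as the transport cart arrives there on crossing 15 is 7 — never all 8.
So the move cannot be finished within 15 crossings. (The shortest complete plan takes 17:)
1. Guard goes to cell block B with Quin.  [cell block A: Cato, Evan, Faye, Ivo, Jules, Kira, Mina | cell block B: Quin]
2. Guard goes back to cell block A alone.  [cell block A: Cato, Evan, Faye, Ivo, Jules, Kira, Mina | cell block B: Quin]
3. Guard goes to cell block B with Mina.  [cell block A: Cato, Evan, Faye, Ivo, Jules, Kira | cell block B: Mina, Quin]
4. Guard goes back to cell block A with Quin.  [cell block A: Cato, Evan, Faye, Ivo, Jules, Kira, Quin | cell block B: Mina]
5. Guard goes to cell block B with Cato.  [cell block A: Evan, Faye, Ivo, Jules, Kira, Quin | cell block B: Cato, Mina]
6. Guard goes back to cell block A alone.  [cell block A: Evan, Faye, Ivo, Jules, Kira, Quin | cell block B: Cato, Mina]
7. Guard goes to cell block B with Evan.  [cell block A: Faye, Ivo, Jules, Kira, Quin | cell block B: Cato, Evan, Mina]
8. Guard goes back to cell block A alone.  [cell block A: Faye, Ivo, Jules, Kira, Quin | cell block B: Cato, Evan, Mina]
9. Guard goes to cell block B with Jules.  [cell block A: Faye, Ivo, Kira, Quin | cell block B: Cato, Evan, Jules, Mina]
10. Guard goes back to cell block A alone.  [cell block A: Faye, Ivo, Kira, Quin | cell block B: Cato, Evan, Jules, Mina]
11. Guard goes to cell block B with Ivo.  [cell block A: Faye, Kira, Quin | cell block B: Cato, Evan, Ivo, Jules, Mina]
12. Guard goes back to cell block A alone.  [cell block A: Faye, Kira, Quin | cell block B: Cato, Evan, Ivo, Jules, Mina]
13. Guard goes to cell block B with Kira.  [cell block A: Faye, Quin | cell block B: Cato, Evan, Ivo, Jules, Kira, Mina]
14. Guard goes back to cell block A alone.  [cell block A: Faye, Quin | cell block B: Cato, Evan, Ivo, Jules, Kira, Mina]
15. Guard goes to cell block B with Faye.  [cell block A: Quin | cell block B: Cato, Evan, Faye, Ivo, Jules, Kira, Mina]
16. Guard goes back to cell block A alone.  [cell block A: Quin | cell block B: Cato, Evan, Faye, Ivo, Jules, Kira, Mina]
17. Guard goes to cell block B with Quin.  [cell block A: — | cell block B: Cato, Evan, Faye, Ivo, Jules, Kira, Mina, Quin]

No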